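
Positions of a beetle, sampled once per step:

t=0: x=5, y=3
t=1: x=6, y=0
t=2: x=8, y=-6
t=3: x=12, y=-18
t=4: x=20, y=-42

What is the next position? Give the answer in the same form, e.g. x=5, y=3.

x=36, y=-90

Step-to-step displacements: (+1, -3), (+2, -6), (+4, -12), (+8, -24); each is 2× the previous.
step 5: x=20, y=-42 + (+16, -48) → x=36, y=-90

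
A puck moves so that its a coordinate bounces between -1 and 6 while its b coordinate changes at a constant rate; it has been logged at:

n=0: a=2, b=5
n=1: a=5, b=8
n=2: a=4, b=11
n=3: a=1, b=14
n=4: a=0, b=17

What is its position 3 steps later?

a=3, b=26

The a coordinate travels 3 per step and bounces off the walls at -1 and 6.
  step 5: 0 → 3
  step 6: 3 → 6
  step 7: 6 → 3
The b coordinate changes by +3 each step: at step 7 it is 26.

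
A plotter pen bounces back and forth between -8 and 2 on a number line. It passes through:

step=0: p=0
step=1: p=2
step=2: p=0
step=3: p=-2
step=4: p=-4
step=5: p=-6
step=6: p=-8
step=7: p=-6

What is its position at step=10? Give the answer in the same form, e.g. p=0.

The value reflects between -8 and 2, moving 2 per step.
  step 8: -6 → -4
  step 9: -4 → -2
  step 10: -2 → 0

p=0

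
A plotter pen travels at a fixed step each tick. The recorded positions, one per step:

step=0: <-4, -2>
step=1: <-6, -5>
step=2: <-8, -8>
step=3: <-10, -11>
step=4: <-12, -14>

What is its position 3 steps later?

Constant displacement of <-2, -3> per step.
step 5: <-12, -14> + <-2, -3> → <-14, -17>
step 6: <-14, -17> + <-2, -3> → <-16, -20>
step 7: <-16, -20> + <-2, -3> → <-18, -23>

<-18, -23>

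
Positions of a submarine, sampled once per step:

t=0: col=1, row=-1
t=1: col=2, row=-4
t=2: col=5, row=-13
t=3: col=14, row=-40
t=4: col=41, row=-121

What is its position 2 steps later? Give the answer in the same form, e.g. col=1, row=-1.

col=365, row=-1093

Step-to-step displacements: (+1, -3), (+3, -9), (+9, -27), (+27, -81); each is 3× the previous.
step 5: col=41, row=-121 + (+81, -243) → col=122, row=-364
step 6: col=122, row=-364 + (+243, -729) → col=365, row=-1093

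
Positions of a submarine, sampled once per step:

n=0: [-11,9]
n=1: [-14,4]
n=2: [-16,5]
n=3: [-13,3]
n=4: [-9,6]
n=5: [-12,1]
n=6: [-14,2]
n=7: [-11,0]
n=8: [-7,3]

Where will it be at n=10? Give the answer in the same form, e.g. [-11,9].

[-12,-1]

Step-to-step displacements: [-3,-5], [-2,+1], [+3,-2], [+4,+3], [-3,-5], [-2,+1], [+3,-2], [+4,+3] — a repeating cycle of length 4.
step 9: apply [-3,-5] → [-10,-2]
step 10: apply [-2,+1] → [-12,-1]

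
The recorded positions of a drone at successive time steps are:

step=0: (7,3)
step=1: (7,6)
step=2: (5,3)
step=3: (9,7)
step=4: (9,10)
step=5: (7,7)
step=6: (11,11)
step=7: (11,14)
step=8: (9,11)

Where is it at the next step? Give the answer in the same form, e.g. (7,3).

Step-to-step displacements: (+0,+3), (-2,-3), (+4,+4), (+0,+3), (-2,-3), (+4,+4), (+0,+3), (-2,-3) — a repeating cycle of length 3.
step 9: apply (+4,+4) → (13,15)

(13,15)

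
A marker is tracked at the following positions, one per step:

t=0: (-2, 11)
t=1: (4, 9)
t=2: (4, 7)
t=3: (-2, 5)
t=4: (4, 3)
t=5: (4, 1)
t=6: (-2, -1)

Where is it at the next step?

The first coordinate repeats the cycle [-2, 4, 4] with period 3; step 7 mod 3 = 1, giving 4.
The second coordinate changes by -2 each step, so at step 7 it is 11 + 7·(-2) = -3.

(4, -3)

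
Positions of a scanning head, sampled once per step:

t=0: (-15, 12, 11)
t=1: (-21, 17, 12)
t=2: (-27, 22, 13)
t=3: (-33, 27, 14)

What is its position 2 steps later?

(-45, 37, 16)

The position changes by (-6, +5, +1) every step.
step 4: (-33, 27, 14) + (-6, +5, +1) → (-39, 32, 15)
step 5: (-39, 32, 15) + (-6, +5, +1) → (-45, 37, 16)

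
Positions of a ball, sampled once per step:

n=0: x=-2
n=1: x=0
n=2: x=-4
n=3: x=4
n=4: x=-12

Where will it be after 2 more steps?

Consecutive displacements +2, -4, +8, -16 scale by a factor of -2 each step.
step 5: -12 + 32 → x=20
step 6: 20 − 64 → x=-44

x=-44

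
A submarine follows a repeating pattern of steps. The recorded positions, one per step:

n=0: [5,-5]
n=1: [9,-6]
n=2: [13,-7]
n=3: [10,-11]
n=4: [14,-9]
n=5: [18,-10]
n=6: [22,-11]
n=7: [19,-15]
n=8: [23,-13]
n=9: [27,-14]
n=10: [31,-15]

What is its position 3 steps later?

[36,-18]

Step-to-step displacements: [+4,-1], [+4,-1], [-3,-4], [+4,+2], [+4,-1], [+4,-1], [-3,-4], [+4,+2], [+4,-1], [+4,-1] — a repeating cycle of length 4.
step 11: apply [-3,-4] → [28,-19]
step 12: apply [+4,+2] → [32,-17]
step 13: apply [+4,-1] → [36,-18]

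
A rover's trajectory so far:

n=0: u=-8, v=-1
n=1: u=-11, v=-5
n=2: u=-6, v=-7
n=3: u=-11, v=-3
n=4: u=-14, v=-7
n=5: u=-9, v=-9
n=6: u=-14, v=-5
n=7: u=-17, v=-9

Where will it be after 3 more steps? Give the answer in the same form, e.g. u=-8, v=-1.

Step-to-step displacements: (-3,-4), (+5,-2), (-5,+4), (-3,-4), (+5,-2), (-5,+4), (-3,-4) — a repeating cycle of length 3.
step 8: apply (+5,-2) → u=-12, v=-11
step 9: apply (-5,+4) → u=-17, v=-7
step 10: apply (-3,-4) → u=-20, v=-11

u=-20, v=-11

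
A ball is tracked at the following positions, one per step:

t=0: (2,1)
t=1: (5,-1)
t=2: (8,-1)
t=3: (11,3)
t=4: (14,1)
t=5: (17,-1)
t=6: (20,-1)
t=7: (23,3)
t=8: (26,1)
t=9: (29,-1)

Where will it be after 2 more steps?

First: linear, +3 per step → 35 at step 11.
Second: cycles through 1, -1, -1, 3 every 4 steps. Step 11 lands at position 3 of the cycle → 3.

(35,3)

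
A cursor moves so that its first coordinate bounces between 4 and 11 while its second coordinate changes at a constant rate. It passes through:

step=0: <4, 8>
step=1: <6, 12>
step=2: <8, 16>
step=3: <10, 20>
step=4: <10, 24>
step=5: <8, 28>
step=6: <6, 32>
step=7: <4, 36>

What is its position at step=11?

<10, 52>

The first coordinate travels 2 per step and bounces off the walls at 4 and 11.
  step 8: 4 → 6
  step 9: 6 → 8
  step 10: 8 → 10
  step 11: 10 → 10
The second coordinate changes by +4 each step: at step 11 it is 52.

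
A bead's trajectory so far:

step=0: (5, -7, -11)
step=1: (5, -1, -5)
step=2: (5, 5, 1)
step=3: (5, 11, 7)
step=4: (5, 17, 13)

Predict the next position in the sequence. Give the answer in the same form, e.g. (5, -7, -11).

The position changes by (+0, +6, +6) every step.
step 5: (5, 17, 13) + (+0, +6, +6) → (5, 23, 19)

(5, 23, 19)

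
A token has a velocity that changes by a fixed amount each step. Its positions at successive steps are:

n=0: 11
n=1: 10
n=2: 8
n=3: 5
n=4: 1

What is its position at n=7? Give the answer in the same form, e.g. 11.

First differences are -1, -2, -3, -4; their common second difference is -1 (constant acceleration).
step 5: 1 − 5 → -4
step 6: -4 − 6 → -10
step 7: -10 − 7 → -17

-17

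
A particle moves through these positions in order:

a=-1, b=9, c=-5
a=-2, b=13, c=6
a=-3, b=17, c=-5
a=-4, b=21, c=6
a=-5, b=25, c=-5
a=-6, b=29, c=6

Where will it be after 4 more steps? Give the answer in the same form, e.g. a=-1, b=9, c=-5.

a=-10, b=45, c=6

A: linear, -1 per step → -10 at step 9.
B: linear, +4 per step → 45 at step 9.
C: cycles through -5, 6 every 2 steps. Step 9 lands at position 1 of the cycle → 6.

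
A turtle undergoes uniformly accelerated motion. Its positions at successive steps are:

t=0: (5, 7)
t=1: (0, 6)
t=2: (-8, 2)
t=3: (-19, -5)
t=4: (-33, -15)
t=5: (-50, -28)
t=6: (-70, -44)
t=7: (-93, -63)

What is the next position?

(-119, -85)

First differences are (-5, -1), (-8, -4), (-11, -7), (-14, -10), (-17, -13), (-20, -16), (-23, -19); their common second difference is (-3, -3) (constant acceleration).
step 8: (-93, -63) + (-26, -22) → (-119, -85)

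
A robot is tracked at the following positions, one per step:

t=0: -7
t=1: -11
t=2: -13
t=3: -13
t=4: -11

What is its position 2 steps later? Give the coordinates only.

Taking differences between consecutive positions: -4, -2, +0, +2. These grow by +2 each step.
step 5: -11 + 4 → -7
step 6: -7 + 6 → -1

-1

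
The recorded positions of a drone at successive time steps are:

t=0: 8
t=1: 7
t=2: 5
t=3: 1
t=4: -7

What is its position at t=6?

-55

Consecutive displacements -1, -2, -4, -8 scale by a factor of 2 each step.
step 5: -7 − 16 → -23
step 6: -23 − 32 → -55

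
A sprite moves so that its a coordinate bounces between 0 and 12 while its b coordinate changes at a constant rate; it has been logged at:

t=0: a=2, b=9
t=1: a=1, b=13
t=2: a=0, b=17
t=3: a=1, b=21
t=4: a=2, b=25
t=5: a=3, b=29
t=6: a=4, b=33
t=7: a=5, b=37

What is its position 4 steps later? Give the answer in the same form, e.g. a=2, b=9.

a=9, b=53

The a coordinate reflects between 0 and 12, moving 1 per step.
  step 8: 5 → 6
  step 9: 6 → 7
  step 10: 7 → 8
  step 11: 8 → 9
The b coordinate changes by +4 each step: at step 11 it is 53.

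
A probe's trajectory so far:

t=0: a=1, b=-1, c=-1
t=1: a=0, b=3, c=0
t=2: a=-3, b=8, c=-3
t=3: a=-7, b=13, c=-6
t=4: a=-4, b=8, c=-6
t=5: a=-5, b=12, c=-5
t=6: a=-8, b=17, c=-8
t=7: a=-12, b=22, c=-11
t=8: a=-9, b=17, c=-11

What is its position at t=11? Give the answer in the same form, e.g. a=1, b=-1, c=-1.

Step-to-step displacements: (-1, +4, +1), (-3, +5, -3), (-4, +5, -3), (+3, -5, +0), (-1, +4, +1), (-3, +5, -3), (-4, +5, -3), (+3, -5, +0) — a repeating cycle of length 4.
step 9: apply (-1, +4, +1) → a=-10, b=21, c=-10
step 10: apply (-3, +5, -3) → a=-13, b=26, c=-13
step 11: apply (-4, +5, -3) → a=-17, b=31, c=-16

a=-17, b=31, c=-16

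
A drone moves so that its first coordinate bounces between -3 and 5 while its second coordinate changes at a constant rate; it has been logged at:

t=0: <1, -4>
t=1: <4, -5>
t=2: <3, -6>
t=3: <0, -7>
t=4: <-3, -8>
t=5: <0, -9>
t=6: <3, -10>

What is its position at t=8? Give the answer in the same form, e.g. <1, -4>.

The first coordinate reflects between -3 and 5, moving 3 per step.
  step 7: 3 → 4
  step 8: 4 → 1
The second coordinate changes by -1 each step: at step 8 it is -12.

<1, -12>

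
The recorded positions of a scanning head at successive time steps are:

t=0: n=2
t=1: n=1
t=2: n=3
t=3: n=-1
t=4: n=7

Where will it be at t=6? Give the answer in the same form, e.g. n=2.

Consecutive displacements -1, +2, -4, +8 scale by a factor of -2 each step.
step 5: 7 − 16 → n=-9
step 6: -9 + 32 → n=23

n=23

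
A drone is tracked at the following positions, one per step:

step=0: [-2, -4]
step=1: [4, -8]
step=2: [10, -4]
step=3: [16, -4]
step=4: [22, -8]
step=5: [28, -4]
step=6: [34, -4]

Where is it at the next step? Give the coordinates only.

The first coordinate changes by +6 each step, so at step 7 it is -2 + 7·(6) = 40.
The second coordinate repeats the cycle [-4, -8, -4] with period 3; step 7 mod 3 = 1, giving -8.

[40, -8]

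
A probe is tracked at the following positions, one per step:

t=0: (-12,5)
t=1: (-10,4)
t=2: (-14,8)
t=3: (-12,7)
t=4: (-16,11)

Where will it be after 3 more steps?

Step-to-step displacements: (+2,-1), (-4,+4), (+2,-1), (-4,+4) — a repeating cycle of length 2.
step 5: apply (+2,-1) → (-14,10)
step 6: apply (-4,+4) → (-18,14)
step 7: apply (+2,-1) → (-16,13)

(-16,13)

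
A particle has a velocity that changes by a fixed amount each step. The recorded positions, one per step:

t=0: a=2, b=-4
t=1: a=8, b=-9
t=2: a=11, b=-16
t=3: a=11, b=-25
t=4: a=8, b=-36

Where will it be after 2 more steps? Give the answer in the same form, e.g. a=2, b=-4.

Successive displacements: (+6, -5), (+3, -7), (+0, -9), (-3, -11) — each changes by (-3, -2).
step 5: a=8, b=-36 + (-6, -13) → a=2, b=-49
step 6: a=2, b=-49 + (-9, -15) → a=-7, b=-64

a=-7, b=-64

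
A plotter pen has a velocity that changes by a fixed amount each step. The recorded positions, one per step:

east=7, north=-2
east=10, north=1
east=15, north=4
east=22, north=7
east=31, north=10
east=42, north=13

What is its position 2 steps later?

Successive displacements: (+3,+3), (+5,+3), (+7,+3), (+9,+3), (+11,+3) — each changes by (+2,+0).
step 6: east=42, north=13 + (+13,+3) → east=55, north=16
step 7: east=55, north=16 + (+15,+3) → east=70, north=19

east=70, north=19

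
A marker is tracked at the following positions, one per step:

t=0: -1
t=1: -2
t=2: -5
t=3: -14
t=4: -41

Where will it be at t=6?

Step-to-step displacements: -1, -3, -9, -27; each is 3× the previous.
step 5: -41 − 81 → -122
step 6: -122 − 243 → -365

-365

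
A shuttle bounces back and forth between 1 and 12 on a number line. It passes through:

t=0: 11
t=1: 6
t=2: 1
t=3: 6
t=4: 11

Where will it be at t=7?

4

The value reflects between 1 and 12, moving 5 per step.
  step 5: 11 → 8
  step 6: 8 → 3
  step 7: 3 → 4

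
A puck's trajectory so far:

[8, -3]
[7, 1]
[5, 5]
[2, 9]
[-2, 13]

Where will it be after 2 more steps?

[-13, 21]

Successive displacements: [-1, +4], [-2, +4], [-3, +4], [-4, +4] — each changes by [-1, +0].
step 5: [-2, 13] + [-5, +4] → [-7, 17]
step 6: [-7, 17] + [-6, +4] → [-13, 21]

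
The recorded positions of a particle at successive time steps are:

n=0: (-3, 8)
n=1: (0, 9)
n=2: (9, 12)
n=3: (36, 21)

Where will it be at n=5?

(360, 129)

The jumps are (+3, +1), (+9, +3), (+27, +9) — a geometric progression with ratio 3.
step 4: (36, 21) + (+81, +27) → (117, 48)
step 5: (117, 48) + (+243, +81) → (360, 129)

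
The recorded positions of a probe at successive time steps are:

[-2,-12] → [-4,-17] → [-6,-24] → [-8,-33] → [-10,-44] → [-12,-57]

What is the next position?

[-14,-72]

Successive displacements: [-2,-5], [-2,-7], [-2,-9], [-2,-11], [-2,-13] — each changes by [+0,-2].
step 6: [-12,-57] + [-2,-15] → [-14,-72]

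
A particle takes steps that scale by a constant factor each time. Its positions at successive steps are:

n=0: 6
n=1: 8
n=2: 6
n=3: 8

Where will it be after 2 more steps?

Step-to-step displacements: +2, -2, +2; each is -1× the previous.
step 4: 8 − 2 → 6
step 5: 6 + 2 → 8

8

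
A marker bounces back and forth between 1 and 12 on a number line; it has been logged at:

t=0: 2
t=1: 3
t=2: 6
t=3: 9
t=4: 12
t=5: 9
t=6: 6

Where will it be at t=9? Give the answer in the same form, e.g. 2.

5

The value reflects between 1 and 12, moving 3 per step.
  step 7: 6 → 3
  step 8: 3 → 2
  step 9: 2 → 5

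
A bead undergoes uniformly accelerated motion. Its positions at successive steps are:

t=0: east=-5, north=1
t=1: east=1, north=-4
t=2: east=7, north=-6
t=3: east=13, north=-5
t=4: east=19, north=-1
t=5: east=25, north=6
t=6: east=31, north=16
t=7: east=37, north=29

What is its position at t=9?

east=49, north=64

Taking differences between consecutive positions: (+6,-5), (+6,-2), (+6,+1), (+6,+4), (+6,+7), (+6,+10), (+6,+13). These grow by (+0,+3) each step.
step 8: east=37, north=29 + (+6,+16) → east=43, north=45
step 9: east=43, north=45 + (+6,+19) → east=49, north=64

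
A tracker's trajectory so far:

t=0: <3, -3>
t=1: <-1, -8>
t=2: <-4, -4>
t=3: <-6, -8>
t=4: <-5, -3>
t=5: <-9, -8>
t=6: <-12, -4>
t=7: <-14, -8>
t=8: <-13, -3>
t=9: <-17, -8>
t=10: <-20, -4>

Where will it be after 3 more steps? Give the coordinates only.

<-25, -8>

Step-to-step displacements: <-4, -5>, <-3, +4>, <-2, -4>, <+1, +5>, <-4, -5>, <-3, +4>, <-2, -4>, <+1, +5>, <-4, -5>, <-3, +4> — a repeating cycle of length 4.
step 11: apply <-2, -4> → <-22, -8>
step 12: apply <+1, +5> → <-21, -3>
step 13: apply <-4, -5> → <-25, -8>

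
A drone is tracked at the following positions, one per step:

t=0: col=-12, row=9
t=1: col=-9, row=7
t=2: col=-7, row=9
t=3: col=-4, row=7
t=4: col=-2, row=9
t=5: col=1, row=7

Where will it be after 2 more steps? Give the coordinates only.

Step-to-step displacements: (+3,-2), (+2,+2), (+3,-2), (+2,+2), (+3,-2) — a repeating cycle of length 2.
step 6: apply (+2,+2) → col=3, row=9
step 7: apply (+3,-2) → col=6, row=7

col=6, row=7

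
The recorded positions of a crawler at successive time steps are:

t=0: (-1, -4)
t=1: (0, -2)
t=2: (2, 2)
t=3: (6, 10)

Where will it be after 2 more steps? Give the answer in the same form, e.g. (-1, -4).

(30, 58)

The jumps are (+1, +2), (+2, +4), (+4, +8) — a geometric progression with ratio 2.
step 4: (6, 10) + (+8, +16) → (14, 26)
step 5: (14, 26) + (+16, +32) → (30, 58)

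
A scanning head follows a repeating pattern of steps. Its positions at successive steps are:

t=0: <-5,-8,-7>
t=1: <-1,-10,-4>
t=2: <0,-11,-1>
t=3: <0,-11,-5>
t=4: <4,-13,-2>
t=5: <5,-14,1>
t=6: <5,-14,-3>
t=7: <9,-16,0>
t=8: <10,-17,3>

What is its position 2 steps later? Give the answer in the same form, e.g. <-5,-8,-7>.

<14,-19,2>

Differencing gives <+4,-2,+3>, <+1,-1,+3>, <+0,+0,-4>, <+4,-2,+3>, <+1,-1,+3>, <+0,+0,-4>, <+4,-2,+3>, <+1,-1,+3>. This is the pattern <+4,-2,+3>, <+1,-1,+3>, <+0,+0,-4> repeated.
step 9: apply <+0,+0,-4> → <10,-17,-1>
step 10: apply <+4,-2,+3> → <14,-19,2>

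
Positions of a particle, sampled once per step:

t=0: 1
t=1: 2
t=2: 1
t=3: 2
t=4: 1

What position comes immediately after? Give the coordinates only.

Consecutive displacements +1, -1, +1, -1 scale by a factor of -1 each step.
step 5: 1 + 1 → 2

2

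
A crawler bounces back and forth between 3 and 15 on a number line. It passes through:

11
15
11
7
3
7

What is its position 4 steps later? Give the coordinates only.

The value travels 4 per step and bounces off the walls at 3 and 15.
  step 6: 7 → 11
  step 7: 11 → 15
  step 8: 15 → 11
  step 9: 11 → 7

7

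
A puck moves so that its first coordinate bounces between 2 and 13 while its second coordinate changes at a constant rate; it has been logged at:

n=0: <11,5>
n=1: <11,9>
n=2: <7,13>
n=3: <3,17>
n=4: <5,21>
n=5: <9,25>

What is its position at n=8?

<5,37>

The first coordinate reflects between 2 and 13, moving 4 per step.
  step 6: 9 → 13
  step 7: 13 → 9
  step 8: 9 → 5
The second coordinate changes by +4 each step: at step 8 it is 37.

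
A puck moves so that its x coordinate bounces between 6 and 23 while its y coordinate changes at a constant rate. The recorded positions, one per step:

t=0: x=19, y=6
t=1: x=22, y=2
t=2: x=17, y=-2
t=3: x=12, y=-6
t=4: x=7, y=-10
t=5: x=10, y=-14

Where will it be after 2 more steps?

x=20, y=-22

The x coordinate travels 5 per step and bounces off the walls at 6 and 23.
  step 6: 10 → 15
  step 7: 15 → 20
The y coordinate changes by -4 each step: at step 7 it is -22.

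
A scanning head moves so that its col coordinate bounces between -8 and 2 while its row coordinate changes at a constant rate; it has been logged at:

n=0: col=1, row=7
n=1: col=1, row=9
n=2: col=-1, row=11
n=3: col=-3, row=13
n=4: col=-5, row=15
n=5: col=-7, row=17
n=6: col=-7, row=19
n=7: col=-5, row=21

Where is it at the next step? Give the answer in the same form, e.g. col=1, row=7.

The col coordinate reflects between -8 and 2, moving 2 per step.
  step 8: -5 → -3
The row coordinate changes by +2 each step: at step 8 it is 23.

col=-3, row=23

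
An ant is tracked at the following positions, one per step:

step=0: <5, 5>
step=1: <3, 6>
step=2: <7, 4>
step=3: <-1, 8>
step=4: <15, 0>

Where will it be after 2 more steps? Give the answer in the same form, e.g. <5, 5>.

<47, -16>

Consecutive displacements <-2, +1>, <+4, -2>, <-8, +4>, <+16, -8> scale by a factor of -2 each step.
step 5: <15, 0> + <-32, +16> → <-17, 16>
step 6: <-17, 16> + <+64, -32> → <47, -16>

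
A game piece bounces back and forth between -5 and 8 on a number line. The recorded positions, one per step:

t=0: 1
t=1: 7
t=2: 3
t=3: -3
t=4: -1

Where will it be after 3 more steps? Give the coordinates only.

-1

The value reflects between -5 and 8, moving 6 per step.
  step 5: -1 → 5
  step 6: 5 → 5
  step 7: 5 → -1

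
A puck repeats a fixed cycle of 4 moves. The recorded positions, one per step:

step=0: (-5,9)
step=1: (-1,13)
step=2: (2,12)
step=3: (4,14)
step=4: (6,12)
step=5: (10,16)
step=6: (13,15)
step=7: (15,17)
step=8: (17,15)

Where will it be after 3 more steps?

Differencing gives (+4,+4), (+3,-1), (+2,+2), (+2,-2), (+4,+4), (+3,-1), (+2,+2), (+2,-2). This is the pattern (+4,+4), (+3,-1), (+2,+2), (+2,-2) repeated.
step 9: apply (+4,+4) → (21,19)
step 10: apply (+3,-1) → (24,18)
step 11: apply (+2,+2) → (26,20)

(26,20)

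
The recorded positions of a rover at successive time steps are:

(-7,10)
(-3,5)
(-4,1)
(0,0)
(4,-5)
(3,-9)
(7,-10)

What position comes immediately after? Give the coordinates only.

Differencing gives (+4,-5), (-1,-4), (+4,-1), (+4,-5), (-1,-4), (+4,-1). This is the pattern (+4,-5), (-1,-4), (+4,-1) repeated.
step 7: apply (+4,-5) → (11,-15)

(11,-15)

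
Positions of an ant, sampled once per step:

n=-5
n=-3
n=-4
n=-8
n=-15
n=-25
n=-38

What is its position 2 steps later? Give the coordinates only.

n=-73

First differences are +2, -1, -4, -7, -10, -13; their common second difference is -3 (constant acceleration).
step 7: -38 − 16 → n=-54
step 8: -54 − 19 → n=-73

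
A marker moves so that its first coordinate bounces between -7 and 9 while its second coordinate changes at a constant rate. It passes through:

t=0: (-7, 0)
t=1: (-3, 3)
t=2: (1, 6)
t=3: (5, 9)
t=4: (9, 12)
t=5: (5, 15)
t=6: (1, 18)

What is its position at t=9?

The first coordinate reflects between -7 and 9, moving 4 per step.
  step 7: 1 → -3
  step 8: -3 → -7
  step 9: -7 → -3
The second coordinate changes by +3 each step: at step 9 it is 27.

(-3, 27)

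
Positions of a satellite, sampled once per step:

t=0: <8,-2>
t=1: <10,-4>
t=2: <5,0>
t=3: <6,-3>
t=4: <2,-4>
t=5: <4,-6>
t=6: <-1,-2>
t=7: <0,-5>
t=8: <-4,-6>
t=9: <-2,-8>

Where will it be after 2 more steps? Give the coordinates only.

Step-to-step displacements: <+2,-2>, <-5,+4>, <+1,-3>, <-4,-1>, <+2,-2>, <-5,+4>, <+1,-3>, <-4,-1>, <+2,-2> — a repeating cycle of length 4.
step 10: apply <-5,+4> → <-7,-4>
step 11: apply <+1,-3> → <-6,-7>

<-6,-7>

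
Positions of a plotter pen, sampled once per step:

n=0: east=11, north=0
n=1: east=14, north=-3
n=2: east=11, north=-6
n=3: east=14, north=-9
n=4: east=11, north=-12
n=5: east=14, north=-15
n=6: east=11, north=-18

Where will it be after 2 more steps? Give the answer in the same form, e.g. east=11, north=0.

east=11, north=-24

The moves between consecutive positions are (+3, -3), (-3, -3), (+3, -3), (-3, -3), (+3, -3), (-3, -3); they repeat the 2-cycle [(+3, -3), (-3, -3)].
step 7: apply (+3, -3) → east=14, north=-21
step 8: apply (-3, -3) → east=11, north=-24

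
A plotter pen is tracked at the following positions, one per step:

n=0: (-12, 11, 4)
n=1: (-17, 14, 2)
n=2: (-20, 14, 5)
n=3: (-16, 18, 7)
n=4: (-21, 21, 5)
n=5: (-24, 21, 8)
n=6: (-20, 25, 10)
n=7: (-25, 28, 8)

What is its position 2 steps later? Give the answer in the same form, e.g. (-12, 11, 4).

(-24, 32, 13)

Differencing gives (-5, +3, -2), (-3, +0, +3), (+4, +4, +2), (-5, +3, -2), (-3, +0, +3), (+4, +4, +2), (-5, +3, -2). This is the pattern (-5, +3, -2), (-3, +0, +3), (+4, +4, +2) repeated.
step 8: apply (-3, +0, +3) → (-28, 28, 11)
step 9: apply (+4, +4, +2) → (-24, 32, 13)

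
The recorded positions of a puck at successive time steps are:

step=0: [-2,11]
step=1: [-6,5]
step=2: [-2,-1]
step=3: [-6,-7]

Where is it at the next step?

[-2,-13]

First: cycles through -2, -6 every 2 steps. Step 4 lands at position 0 of the cycle → -2.
Second: linear, -6 per step → -13 at step 4.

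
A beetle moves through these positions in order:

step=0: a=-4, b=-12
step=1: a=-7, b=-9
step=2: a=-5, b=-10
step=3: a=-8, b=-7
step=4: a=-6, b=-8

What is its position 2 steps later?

Differencing gives (-3, +3), (+2, -1), (-3, +3), (+2, -1). This is the pattern (-3, +3), (+2, -1) repeated.
step 5: apply (-3, +3) → a=-9, b=-5
step 6: apply (+2, -1) → a=-7, b=-6

a=-7, b=-6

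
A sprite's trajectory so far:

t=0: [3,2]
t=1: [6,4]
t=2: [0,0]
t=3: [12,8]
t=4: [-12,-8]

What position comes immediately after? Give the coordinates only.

[36,24]

Consecutive displacements [+3,+2], [-6,-4], [+12,+8], [-24,-16] scale by a factor of -2 each step.
step 5: [-12,-8] + [+48,+32] → [36,24]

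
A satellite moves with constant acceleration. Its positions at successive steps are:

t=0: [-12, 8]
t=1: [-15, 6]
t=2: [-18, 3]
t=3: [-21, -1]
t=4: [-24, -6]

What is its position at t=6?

Taking differences between consecutive positions: [-3, -2], [-3, -3], [-3, -4], [-3, -5]. These grow by [+0, -1] each step.
step 5: [-24, -6] + [-3, -6] → [-27, -12]
step 6: [-27, -12] + [-3, -7] → [-30, -19]

[-30, -19]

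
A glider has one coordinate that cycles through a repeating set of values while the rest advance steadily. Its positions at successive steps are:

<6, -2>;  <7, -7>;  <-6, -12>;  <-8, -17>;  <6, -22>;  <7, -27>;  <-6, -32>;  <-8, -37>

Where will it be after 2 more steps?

First: cycles through 6, 7, -6, -8 every 4 steps. Step 9 lands at position 1 of the cycle → 7.
Second: linear, -5 per step → -47 at step 9.

<7, -47>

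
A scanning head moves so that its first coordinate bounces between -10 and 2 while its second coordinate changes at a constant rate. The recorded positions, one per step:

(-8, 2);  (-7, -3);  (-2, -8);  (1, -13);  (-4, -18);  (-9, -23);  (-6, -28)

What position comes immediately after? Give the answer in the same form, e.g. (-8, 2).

(-1, -33)

The first coordinate reflects between -10 and 2, moving 5 per step.
  step 7: -6 → -1
The second coordinate changes by -5 each step: at step 7 it is -33.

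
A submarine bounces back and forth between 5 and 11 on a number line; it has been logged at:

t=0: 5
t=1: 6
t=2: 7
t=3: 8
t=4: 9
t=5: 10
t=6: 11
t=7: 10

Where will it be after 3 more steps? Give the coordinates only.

7

The value travels 1 per step and bounces off the walls at 5 and 11.
  step 8: 10 → 9
  step 9: 9 → 8
  step 10: 8 → 7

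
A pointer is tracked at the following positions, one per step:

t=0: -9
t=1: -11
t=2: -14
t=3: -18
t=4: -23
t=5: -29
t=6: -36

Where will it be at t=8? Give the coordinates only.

-53

Taking differences between consecutive positions: -2, -3, -4, -5, -6, -7. These grow by -1 each step.
step 7: -36 − 8 → -44
step 8: -44 − 9 → -53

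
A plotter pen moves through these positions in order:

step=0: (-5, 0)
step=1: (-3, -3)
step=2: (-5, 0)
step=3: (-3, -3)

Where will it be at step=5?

Step-to-step displacements: (+2, -3), (-2, +3), (+2, -3); each is -1× the previous.
step 4: (-3, -3) + (-2, +3) → (-5, 0)
step 5: (-5, 0) + (+2, -3) → (-3, -3)

(-3, -3)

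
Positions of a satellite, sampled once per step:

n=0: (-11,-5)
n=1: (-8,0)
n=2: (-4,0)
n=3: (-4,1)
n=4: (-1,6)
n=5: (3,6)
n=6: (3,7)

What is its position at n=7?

Step-to-step displacements: (+3,+5), (+4,+0), (+0,+1), (+3,+5), (+4,+0), (+0,+1) — a repeating cycle of length 3.
step 7: apply (+3,+5) → (6,12)

(6,12)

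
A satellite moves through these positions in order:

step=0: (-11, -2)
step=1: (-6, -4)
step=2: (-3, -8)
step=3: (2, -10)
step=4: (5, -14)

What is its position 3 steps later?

Step-to-step displacements: (+5, -2), (+3, -4), (+5, -2), (+3, -4) — a repeating cycle of length 2.
step 5: apply (+5, -2) → (10, -16)
step 6: apply (+3, -4) → (13, -20)
step 7: apply (+5, -2) → (18, -22)

(18, -22)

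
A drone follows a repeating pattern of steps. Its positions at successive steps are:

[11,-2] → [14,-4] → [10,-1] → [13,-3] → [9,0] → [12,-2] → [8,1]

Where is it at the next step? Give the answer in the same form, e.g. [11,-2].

Step-to-step displacements: [+3,-2], [-4,+3], [+3,-2], [-4,+3], [+3,-2], [-4,+3] — a repeating cycle of length 2.
step 7: apply [+3,-2] → [11,-1]

[11,-1]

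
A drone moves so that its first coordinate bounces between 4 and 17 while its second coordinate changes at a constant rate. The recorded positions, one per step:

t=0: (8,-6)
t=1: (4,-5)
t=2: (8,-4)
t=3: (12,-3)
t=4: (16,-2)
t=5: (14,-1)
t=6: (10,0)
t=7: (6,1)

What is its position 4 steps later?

(16,5)

The first coordinate travels 4 per step and bounces off the walls at 4 and 17.
  step 8: 6 → 6
  step 9: 6 → 10
  step 10: 10 → 14
  step 11: 14 → 16
The second coordinate changes by +1 each step: at step 11 it is 5.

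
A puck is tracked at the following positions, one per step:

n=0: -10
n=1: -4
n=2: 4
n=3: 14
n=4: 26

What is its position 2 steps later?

56

Taking differences between consecutive positions: +6, +8, +10, +12. These grow by +2 each step.
step 5: 26 + 14 → 40
step 6: 40 + 16 → 56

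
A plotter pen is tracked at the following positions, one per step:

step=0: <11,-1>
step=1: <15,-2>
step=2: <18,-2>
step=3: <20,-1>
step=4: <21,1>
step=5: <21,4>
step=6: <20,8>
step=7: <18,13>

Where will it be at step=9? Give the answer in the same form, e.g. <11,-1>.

Taking differences between consecutive positions: <+4,-1>, <+3,+0>, <+2,+1>, <+1,+2>, <+0,+3>, <-1,+4>, <-2,+5>. These grow by <-1,+1> each step.
step 8: <18,13> + <-3,+6> → <15,19>
step 9: <15,19> + <-4,+7> → <11,26>

<11,26>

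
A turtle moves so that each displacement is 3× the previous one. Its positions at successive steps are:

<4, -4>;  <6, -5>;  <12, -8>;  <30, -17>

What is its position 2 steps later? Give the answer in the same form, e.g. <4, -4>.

Step-to-step displacements: <+2, -1>, <+6, -3>, <+18, -9>; each is 3× the previous.
step 4: <30, -17> + <+54, -27> → <84, -44>
step 5: <84, -44> + <+162, -81> → <246, -125>

<246, -125>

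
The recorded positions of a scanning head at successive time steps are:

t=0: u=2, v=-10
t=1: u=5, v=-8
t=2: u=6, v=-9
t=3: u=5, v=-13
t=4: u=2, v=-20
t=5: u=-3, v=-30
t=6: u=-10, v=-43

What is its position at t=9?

u=-43, v=-100

Taking differences between consecutive positions: (+3, +2), (+1, -1), (-1, -4), (-3, -7), (-5, -10), (-7, -13). These grow by (-2, -3) each step.
step 7: u=-10, v=-43 + (-9, -16) → u=-19, v=-59
step 8: u=-19, v=-59 + (-11, -19) → u=-30, v=-78
step 9: u=-30, v=-78 + (-13, -22) → u=-43, v=-100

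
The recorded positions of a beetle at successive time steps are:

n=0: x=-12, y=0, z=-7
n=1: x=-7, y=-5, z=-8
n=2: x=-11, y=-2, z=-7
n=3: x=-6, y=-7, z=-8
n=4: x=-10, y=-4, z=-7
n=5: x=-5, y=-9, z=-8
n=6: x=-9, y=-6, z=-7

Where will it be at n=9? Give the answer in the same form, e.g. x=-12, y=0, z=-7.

x=-3, y=-13, z=-8

Differencing gives (+5, -5, -1), (-4, +3, +1), (+5, -5, -1), (-4, +3, +1), (+5, -5, -1), (-4, +3, +1). This is the pattern (+5, -5, -1), (-4, +3, +1) repeated.
step 7: apply (+5, -5, -1) → x=-4, y=-11, z=-8
step 8: apply (-4, +3, +1) → x=-8, y=-8, z=-7
step 9: apply (+5, -5, -1) → x=-3, y=-13, z=-8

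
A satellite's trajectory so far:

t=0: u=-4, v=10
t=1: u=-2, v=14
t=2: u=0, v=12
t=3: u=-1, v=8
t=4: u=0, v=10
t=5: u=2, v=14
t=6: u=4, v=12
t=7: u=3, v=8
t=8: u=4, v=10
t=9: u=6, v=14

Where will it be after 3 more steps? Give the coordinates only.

The moves between consecutive positions are (+2, +4), (+2, -2), (-1, -4), (+1, +2), (+2, +4), (+2, -2), (-1, -4), (+1, +2), (+2, +4); they repeat the 4-cycle [(+2, +4), (+2, -2), (-1, -4), (+1, +2)].
step 10: apply (+2, -2) → u=8, v=12
step 11: apply (-1, -4) → u=7, v=8
step 12: apply (+1, +2) → u=8, v=10

u=8, v=10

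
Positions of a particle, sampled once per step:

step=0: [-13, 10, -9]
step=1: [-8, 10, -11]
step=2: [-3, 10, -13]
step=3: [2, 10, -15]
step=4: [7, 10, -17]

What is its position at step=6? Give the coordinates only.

[17, 10, -21]

Each step adds [+5, +0, -2] to the position.
step 5: [7, 10, -17] + [+5, +0, -2] → [12, 10, -19]
step 6: [12, 10, -19] + [+5, +0, -2] → [17, 10, -21]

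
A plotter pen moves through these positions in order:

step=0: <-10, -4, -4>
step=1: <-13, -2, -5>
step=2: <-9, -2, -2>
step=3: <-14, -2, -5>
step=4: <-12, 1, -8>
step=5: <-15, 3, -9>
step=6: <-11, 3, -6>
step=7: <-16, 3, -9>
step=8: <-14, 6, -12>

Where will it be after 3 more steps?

<-18, 8, -13>

Differencing gives <-3, +2, -1>, <+4, +0, +3>, <-5, +0, -3>, <+2, +3, -3>, <-3, +2, -1>, <+4, +0, +3>, <-5, +0, -3>, <+2, +3, -3>. This is the pattern <-3, +2, -1>, <+4, +0, +3>, <-5, +0, -3>, <+2, +3, -3> repeated.
step 9: apply <-3, +2, -1> → <-17, 8, -13>
step 10: apply <+4, +0, +3> → <-13, 8, -10>
step 11: apply <-5, +0, -3> → <-18, 8, -13>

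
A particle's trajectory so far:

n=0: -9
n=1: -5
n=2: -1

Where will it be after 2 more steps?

The position changes by +4 every step.
step 3: -1 + 4 → 3
step 4: 3 + 4 → 7

7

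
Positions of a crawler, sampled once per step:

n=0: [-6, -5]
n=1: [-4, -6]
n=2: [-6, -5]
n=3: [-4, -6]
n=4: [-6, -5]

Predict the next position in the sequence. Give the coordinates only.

Step-to-step displacements: [+2, -1], [-2, +1], [+2, -1], [-2, +1]; each is -1× the previous.
step 5: [-6, -5] + [+2, -1] → [-4, -6]

[-4, -6]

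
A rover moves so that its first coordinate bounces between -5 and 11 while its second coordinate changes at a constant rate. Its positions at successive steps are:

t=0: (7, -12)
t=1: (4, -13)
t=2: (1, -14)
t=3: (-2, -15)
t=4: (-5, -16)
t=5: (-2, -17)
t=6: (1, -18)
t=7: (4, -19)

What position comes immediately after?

The first coordinate travels 3 per step and bounces off the walls at -5 and 11.
  step 8: 4 → 7
The second coordinate changes by -1 each step: at step 8 it is -20.

(7, -20)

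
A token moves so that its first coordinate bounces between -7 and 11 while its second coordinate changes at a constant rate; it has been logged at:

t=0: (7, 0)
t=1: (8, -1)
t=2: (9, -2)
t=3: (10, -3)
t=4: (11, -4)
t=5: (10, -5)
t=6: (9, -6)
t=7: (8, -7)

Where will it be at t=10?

The first coordinate travels 1 per step and bounces off the walls at -7 and 11.
  step 8: 8 → 7
  step 9: 7 → 6
  step 10: 6 → 5
The second coordinate changes by -1 each step: at step 10 it is -10.

(5, -10)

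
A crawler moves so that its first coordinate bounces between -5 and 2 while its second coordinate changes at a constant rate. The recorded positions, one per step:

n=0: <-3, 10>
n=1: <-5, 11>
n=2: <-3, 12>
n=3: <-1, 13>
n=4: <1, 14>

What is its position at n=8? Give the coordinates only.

<-5, 18>

The first coordinate reflects between -5 and 2, moving 2 per step.
  step 5: 1 → 1
  step 6: 1 → -1
  step 7: -1 → -3
  step 8: -3 → -5
The second coordinate changes by +1 each step: at step 8 it is 18.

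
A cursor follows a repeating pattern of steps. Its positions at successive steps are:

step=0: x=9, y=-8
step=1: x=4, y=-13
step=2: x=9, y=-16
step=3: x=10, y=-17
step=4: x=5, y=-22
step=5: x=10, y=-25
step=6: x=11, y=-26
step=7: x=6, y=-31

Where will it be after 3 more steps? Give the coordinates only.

x=7, y=-40

The moves between consecutive positions are (-5, -5), (+5, -3), (+1, -1), (-5, -5), (+5, -3), (+1, -1), (-5, -5); they repeat the 3-cycle [(-5, -5), (+5, -3), (+1, -1)].
step 8: apply (+5, -3) → x=11, y=-34
step 9: apply (+1, -1) → x=12, y=-35
step 10: apply (-5, -5) → x=7, y=-40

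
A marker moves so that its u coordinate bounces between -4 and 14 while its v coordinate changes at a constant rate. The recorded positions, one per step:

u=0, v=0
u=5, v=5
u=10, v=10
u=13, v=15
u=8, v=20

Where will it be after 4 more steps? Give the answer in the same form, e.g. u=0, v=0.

The u coordinate travels 5 per step and bounces off the walls at -4 and 14.
  step 5: 8 → 3
  step 6: 3 → -2
  step 7: -2 → -1
  step 8: -1 → 4
The v coordinate changes by +5 each step: at step 8 it is 40.

u=4, v=40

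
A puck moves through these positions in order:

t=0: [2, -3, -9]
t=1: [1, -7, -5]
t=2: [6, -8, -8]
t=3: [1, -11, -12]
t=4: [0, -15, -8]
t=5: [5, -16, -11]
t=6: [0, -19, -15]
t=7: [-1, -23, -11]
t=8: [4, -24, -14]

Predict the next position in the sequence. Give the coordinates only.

Differencing gives [-1, -4, +4], [+5, -1, -3], [-5, -3, -4], [-1, -4, +4], [+5, -1, -3], [-5, -3, -4], [-1, -4, +4], [+5, -1, -3]. This is the pattern [-1, -4, +4], [+5, -1, -3], [-5, -3, -4] repeated.
step 9: apply [-5, -3, -4] → [-1, -27, -18]

[-1, -27, -18]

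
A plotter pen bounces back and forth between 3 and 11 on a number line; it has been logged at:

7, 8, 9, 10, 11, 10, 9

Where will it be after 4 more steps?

5

The value travels 1 per step and bounces off the walls at 3 and 11.
  step 7: 9 → 8
  step 8: 8 → 7
  step 9: 7 → 6
  step 10: 6 → 5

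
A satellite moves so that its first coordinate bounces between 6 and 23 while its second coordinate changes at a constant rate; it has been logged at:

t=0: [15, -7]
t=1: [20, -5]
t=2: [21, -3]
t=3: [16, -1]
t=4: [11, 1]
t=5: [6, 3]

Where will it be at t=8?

The first coordinate reflects between 6 and 23, moving 5 per step.
  step 6: 6 → 11
  step 7: 11 → 16
  step 8: 16 → 21
The second coordinate changes by +2 each step: at step 8 it is 9.

[21, 9]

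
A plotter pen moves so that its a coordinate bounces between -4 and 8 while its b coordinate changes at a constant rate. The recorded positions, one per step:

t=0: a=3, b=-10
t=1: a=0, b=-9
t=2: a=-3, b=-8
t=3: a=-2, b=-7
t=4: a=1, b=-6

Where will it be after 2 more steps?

The a coordinate reflects between -4 and 8, moving 3 per step.
  step 5: 1 → 4
  step 6: 4 → 7
The b coordinate changes by +1 each step: at step 6 it is -4.

a=7, b=-4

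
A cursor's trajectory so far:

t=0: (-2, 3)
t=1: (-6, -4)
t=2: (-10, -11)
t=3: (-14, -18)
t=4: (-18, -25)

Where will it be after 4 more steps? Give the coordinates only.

(-34, -53)

The position changes by (-4, -7) every step.
step 5: (-18, -25) + (-4, -7) → (-22, -32)
step 6: (-22, -32) + (-4, -7) → (-26, -39)
step 7: (-26, -39) + (-4, -7) → (-30, -46)
step 8: (-30, -46) + (-4, -7) → (-34, -53)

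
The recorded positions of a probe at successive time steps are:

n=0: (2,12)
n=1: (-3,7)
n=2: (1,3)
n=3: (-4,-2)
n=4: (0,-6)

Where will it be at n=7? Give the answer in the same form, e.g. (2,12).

Step-to-step displacements: (-5,-5), (+4,-4), (-5,-5), (+4,-4) — a repeating cycle of length 2.
step 5: apply (-5,-5) → (-5,-11)
step 6: apply (+4,-4) → (-1,-15)
step 7: apply (-5,-5) → (-6,-20)

(-6,-20)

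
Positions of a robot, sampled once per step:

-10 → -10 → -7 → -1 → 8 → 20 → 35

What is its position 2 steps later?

Successive displacements: +0, +3, +6, +9, +12, +15 — each changes by +3.
step 7: 35 + 18 → 53
step 8: 53 + 21 → 74

74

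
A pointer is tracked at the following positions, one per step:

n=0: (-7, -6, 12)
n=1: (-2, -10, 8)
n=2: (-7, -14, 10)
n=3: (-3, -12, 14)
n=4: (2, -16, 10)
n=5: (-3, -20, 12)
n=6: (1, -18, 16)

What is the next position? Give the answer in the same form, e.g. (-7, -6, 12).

(6, -22, 12)

Step-to-step displacements: (+5, -4, -4), (-5, -4, +2), (+4, +2, +4), (+5, -4, -4), (-5, -4, +2), (+4, +2, +4) — a repeating cycle of length 3.
step 7: apply (+5, -4, -4) → (6, -22, 12)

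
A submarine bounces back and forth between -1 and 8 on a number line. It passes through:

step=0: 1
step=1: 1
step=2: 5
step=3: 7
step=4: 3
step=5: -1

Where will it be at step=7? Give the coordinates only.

The value reflects between -1 and 8, moving 4 per step.
  step 6: -1 → 3
  step 7: 3 → 7

7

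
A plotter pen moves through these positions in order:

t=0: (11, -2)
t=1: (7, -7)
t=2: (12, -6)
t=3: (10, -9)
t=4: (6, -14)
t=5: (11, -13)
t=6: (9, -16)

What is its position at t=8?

(10, -20)

The moves between consecutive positions are (-4, -5), (+5, +1), (-2, -3), (-4, -5), (+5, +1), (-2, -3); they repeat the 3-cycle [(-4, -5), (+5, +1), (-2, -3)].
step 7: apply (-4, -5) → (5, -21)
step 8: apply (+5, +1) → (10, -20)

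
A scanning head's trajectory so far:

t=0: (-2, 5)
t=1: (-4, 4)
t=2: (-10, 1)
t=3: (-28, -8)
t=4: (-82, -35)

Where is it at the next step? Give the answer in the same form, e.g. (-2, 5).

Step-to-step displacements: (-2, -1), (-6, -3), (-18, -9), (-54, -27); each is 3× the previous.
step 5: (-82, -35) + (-162, -81) → (-244, -116)

(-244, -116)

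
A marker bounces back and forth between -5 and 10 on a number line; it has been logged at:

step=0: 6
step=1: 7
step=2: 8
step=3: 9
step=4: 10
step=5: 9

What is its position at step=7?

The value travels 1 per step and bounces off the walls at -5 and 10.
  step 6: 9 → 8
  step 7: 8 → 7

7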